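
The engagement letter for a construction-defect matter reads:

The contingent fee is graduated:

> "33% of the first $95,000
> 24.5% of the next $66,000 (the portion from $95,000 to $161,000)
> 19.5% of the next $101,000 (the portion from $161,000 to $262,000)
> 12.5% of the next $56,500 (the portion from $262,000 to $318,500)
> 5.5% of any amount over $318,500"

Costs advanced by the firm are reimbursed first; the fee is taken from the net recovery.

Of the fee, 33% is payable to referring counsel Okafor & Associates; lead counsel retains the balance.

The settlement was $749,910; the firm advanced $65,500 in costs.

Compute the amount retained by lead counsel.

Fee base (net of costs): $749,910 − $65,500 = $684,410
First $95,000 at 33% = $31,350.00
Next $66,000 at 24.5% = $16,170.00
Next $101,000 at 19.5% = $19,695.00
Next $56,500 at 12.5% = $7,062.50
Remaining $365,910 at 5.5% = $20,125.05
Fee: $31,350.00 + $16,170.00 + $19,695.00 + $7,062.50 + $20,125.05 = $94,402.55
Referral share: 33% of $94,402.55 = $31,152.84; lead counsel retains $94,402.55 − $31,152.84 = $63,249.71.

$63,249.71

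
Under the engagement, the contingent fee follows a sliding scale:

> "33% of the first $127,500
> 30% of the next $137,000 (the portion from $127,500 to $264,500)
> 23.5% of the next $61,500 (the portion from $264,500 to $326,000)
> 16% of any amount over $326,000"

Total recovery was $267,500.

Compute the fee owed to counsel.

$83,880.00

First $127,500 at 33% = $42,075.00
Next $137,000 at 30% = $41,100.00
Remaining $3,000 at 23.5% = $705.00
Fee: $42,075.00 + $41,100.00 + $705.00 = $83,880.00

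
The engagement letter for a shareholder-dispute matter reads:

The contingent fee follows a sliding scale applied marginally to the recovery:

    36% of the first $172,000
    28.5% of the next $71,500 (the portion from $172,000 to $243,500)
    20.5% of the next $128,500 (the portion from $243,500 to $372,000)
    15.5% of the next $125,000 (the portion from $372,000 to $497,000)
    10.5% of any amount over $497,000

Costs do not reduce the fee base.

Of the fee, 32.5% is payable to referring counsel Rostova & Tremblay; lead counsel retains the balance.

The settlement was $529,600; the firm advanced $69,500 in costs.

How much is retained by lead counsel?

Fee base is the gross recovery, $529,600; costs are reimbursed separately.
First $172,000 at 36% = $61,920.00
Next $71,500 at 28.5% = $20,377.50
Next $128,500 at 20.5% = $26,342.50
Next $125,000 at 15.5% = $19,375.00
Remaining $32,600 at 10.5% = $3,423.00
Fee: $61,920.00 + $20,377.50 + $26,342.50 + $19,375.00 + $3,423.00 = $131,438.00
Referral share: 32.5% of $131,438.00 = $42,717.35; lead counsel retains $131,438.00 − $42,717.35 = $88,720.65.

$88,720.65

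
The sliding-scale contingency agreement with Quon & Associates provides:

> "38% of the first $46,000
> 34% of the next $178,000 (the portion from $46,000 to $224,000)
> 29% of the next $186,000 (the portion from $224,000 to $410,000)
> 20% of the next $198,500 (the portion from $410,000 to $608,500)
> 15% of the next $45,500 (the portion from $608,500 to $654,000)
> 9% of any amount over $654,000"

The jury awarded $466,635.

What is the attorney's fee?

First $46,000 at 38% = $17,480.00
Next $178,000 at 34% = $60,520.00
Next $186,000 at 29% = $53,940.00
Remaining $56,635 at 20% = $11,327.00
Fee: $17,480.00 + $60,520.00 + $53,940.00 + $11,327.00 = $143,267.00

$143,267.00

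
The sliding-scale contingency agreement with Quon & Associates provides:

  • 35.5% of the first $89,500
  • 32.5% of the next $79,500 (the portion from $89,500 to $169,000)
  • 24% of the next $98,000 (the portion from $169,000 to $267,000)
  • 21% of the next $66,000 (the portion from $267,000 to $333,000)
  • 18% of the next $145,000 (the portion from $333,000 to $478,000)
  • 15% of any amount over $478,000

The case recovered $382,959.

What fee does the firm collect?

First $89,500 at 35.5% = $31,772.50
Next $79,500 at 32.5% = $25,837.50
Next $98,000 at 24% = $23,520.00
Next $66,000 at 21% = $13,860.00
Remaining $49,959 at 18% = $8,992.62
Fee: $31,772.50 + $25,837.50 + $23,520.00 + $13,860.00 + $8,992.62 = $103,982.62

$103,982.62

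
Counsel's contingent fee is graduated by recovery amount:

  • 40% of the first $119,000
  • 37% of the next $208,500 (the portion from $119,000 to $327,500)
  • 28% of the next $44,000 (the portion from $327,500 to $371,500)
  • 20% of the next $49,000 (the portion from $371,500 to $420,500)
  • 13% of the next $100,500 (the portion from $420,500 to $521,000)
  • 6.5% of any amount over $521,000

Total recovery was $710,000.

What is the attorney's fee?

$172,215.00

First $119,000 at 40% = $47,600.00
Next $208,500 at 37% = $77,145.00
Next $44,000 at 28% = $12,320.00
Next $49,000 at 20% = $9,800.00
Next $100,500 at 13% = $13,065.00
Remaining $189,000 at 6.5% = $12,285.00
Fee: $47,600.00 + $77,145.00 + $12,320.00 + $9,800.00 + $13,065.00 + $12,285.00 = $172,215.00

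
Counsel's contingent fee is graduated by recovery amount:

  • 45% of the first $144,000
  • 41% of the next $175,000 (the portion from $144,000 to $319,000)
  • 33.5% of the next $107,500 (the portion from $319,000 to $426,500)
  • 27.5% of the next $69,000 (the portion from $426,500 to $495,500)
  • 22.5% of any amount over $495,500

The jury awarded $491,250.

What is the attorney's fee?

First $144,000 at 45% = $64,800.00
Next $175,000 at 41% = $71,750.00
Next $107,500 at 33.5% = $36,012.50
Remaining $64,750 at 27.5% = $17,806.25
Fee: $64,800.00 + $71,750.00 + $36,012.50 + $17,806.25 = $190,368.75

$190,368.75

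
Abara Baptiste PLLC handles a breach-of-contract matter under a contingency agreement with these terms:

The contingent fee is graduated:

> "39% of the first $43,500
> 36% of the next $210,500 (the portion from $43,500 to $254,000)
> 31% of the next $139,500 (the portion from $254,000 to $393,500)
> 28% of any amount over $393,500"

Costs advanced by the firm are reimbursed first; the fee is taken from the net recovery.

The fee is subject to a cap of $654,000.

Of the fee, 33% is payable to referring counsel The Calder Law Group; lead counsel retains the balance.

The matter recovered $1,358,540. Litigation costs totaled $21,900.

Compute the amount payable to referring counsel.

$132,022.84

Fee base (net of costs): $1,358,540 − $21,900 = $1,336,640
First $43,500 at 39% = $16,965.00
Next $210,500 at 36% = $75,780.00
Next $139,500 at 31% = $43,245.00
Remaining $943,140 at 28% = $264,079.20
Fee: $16,965.00 + $75,780.00 + $43,245.00 + $264,079.20 = $400,069.20
$400,069.20 is under the $654,000 cap.
Referral share: 33% of $400,069.20 = $132,022.84; lead counsel retains $400,069.20 − $132,022.84 = $268,046.36.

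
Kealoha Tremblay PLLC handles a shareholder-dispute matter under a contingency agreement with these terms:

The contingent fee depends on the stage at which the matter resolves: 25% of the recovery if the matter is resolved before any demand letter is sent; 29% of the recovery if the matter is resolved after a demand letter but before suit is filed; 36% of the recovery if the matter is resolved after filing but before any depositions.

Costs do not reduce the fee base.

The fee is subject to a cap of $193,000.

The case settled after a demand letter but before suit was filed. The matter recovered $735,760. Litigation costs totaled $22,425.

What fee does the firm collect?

Fee base is the gross recovery, $735,760; costs are reimbursed separately.
The matter settled after a demand letter but before suit was filed, so the 29% rate applies.
$735,760 × 29% = $213,370.40
$213,370.40 exceeds the $193,000 cap, so the fee is capped at $193,000.00.

$193,000.00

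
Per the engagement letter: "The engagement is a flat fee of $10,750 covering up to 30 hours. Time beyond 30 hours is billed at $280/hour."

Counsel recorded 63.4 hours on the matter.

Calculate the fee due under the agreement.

$20,102.00

Flat fee: $10,750.00
Excess hours: 63.4 − 30 = 33.4
Overrun: 33.4 × $280 = $9,352.00
Total: $10,750.00 + $9,352.00 = $20,102.00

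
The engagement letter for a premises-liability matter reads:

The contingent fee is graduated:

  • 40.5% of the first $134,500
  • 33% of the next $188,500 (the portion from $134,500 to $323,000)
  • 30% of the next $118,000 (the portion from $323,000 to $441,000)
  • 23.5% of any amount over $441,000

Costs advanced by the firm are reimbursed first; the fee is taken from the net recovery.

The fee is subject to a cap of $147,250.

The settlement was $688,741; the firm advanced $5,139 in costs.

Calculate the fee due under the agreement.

Fee base (net of costs): $688,741 − $5,139 = $683,602
First $134,500 at 40.5% = $54,472.50
Next $188,500 at 33% = $62,205.00
Next $118,000 at 30% = $35,400.00
Remaining $242,602 at 23.5% = $57,011.47
Fee: $54,472.50 + $62,205.00 + $35,400.00 + $57,011.47 = $209,088.97
$209,088.97 exceeds the $147,250 cap, so the fee is capped at $147,250.00.

$147,250.00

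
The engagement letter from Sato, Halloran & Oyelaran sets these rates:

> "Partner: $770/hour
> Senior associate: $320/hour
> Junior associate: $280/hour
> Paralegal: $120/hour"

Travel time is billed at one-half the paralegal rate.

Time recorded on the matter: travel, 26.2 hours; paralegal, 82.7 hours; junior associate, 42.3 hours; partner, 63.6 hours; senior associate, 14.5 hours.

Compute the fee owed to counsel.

$76,952.00

Partner: 63.6 × $770 = $48,972.00
Senior associate: 14.5 × $320 = $4,640.00
Junior associate: 42.3 × $280 = $11,844.00
Paralegal: 82.7 × $120 = $9,924.00
Subtotal: $48,972.00 + $4,640.00 + $11,844.00 + $9,924.00 = $75,380.00
Travel: 26.2 × ($120 ÷ 2) = 26.2 × $60.00 = $1,572.00
Total: $75,380.00 + $1,572.00 = $76,952.00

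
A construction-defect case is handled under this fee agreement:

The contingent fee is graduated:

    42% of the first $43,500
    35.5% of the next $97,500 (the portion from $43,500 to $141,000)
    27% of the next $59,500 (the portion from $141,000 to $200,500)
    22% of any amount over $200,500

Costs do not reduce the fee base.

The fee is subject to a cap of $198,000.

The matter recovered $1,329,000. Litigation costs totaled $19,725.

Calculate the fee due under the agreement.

$198,000.00

Fee base is the gross recovery, $1,329,000; costs are reimbursed separately.
First $43,500 at 42% = $18,270.00
Next $97,500 at 35.5% = $34,612.50
Next $59,500 at 27% = $16,065.00
Remaining $1,128,500 at 22% = $248,270.00
Fee: $18,270.00 + $34,612.50 + $16,065.00 + $248,270.00 = $317,217.50
$317,217.50 exceeds the $198,000 cap, so the fee is capped at $198,000.00.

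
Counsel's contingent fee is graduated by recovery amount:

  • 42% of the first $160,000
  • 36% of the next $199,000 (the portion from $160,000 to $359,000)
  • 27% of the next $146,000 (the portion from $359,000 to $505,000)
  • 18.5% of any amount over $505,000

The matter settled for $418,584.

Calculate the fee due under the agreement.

$154,927.68

First $160,000 at 42% = $67,200.00
Next $199,000 at 36% = $71,640.00
Remaining $59,584 at 27% = $16,087.68
Fee: $67,200.00 + $71,640.00 + $16,087.68 = $154,927.68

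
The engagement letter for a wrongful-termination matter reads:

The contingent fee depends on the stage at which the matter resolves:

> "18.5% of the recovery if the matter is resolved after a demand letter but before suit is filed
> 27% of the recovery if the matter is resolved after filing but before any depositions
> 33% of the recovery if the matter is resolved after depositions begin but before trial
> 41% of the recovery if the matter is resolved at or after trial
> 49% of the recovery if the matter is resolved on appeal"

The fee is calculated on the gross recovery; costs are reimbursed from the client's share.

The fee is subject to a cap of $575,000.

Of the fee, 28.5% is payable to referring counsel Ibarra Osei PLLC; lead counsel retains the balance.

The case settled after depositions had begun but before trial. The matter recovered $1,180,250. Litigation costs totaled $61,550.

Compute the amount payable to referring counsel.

Fee base is the gross recovery, $1,180,250; costs are reimbursed separately.
The matter settled after depositions had begun but before trial, so the 33% rate applies.
$1,180,250 × 33% = $389,482.50
$389,482.50 is under the $575,000 cap.
Referral share: 28.5% of $389,482.50 = $111,002.51; lead counsel retains $389,482.50 − $111,002.51 = $278,479.99.

$111,002.51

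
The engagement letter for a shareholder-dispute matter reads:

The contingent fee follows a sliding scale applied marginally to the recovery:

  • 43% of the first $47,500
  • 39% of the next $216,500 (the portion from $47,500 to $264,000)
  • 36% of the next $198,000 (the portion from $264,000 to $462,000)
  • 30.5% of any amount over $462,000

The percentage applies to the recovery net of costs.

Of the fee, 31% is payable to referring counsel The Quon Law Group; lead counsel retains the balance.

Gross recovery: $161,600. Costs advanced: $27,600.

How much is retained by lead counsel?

$37,370.40

Fee base (net of costs): $161,600 − $27,600 = $134,000
First $47,500 at 43% = $20,425.00
Remaining $86,500 at 39% = $33,735.00
Fee: $20,425.00 + $33,735.00 = $54,160.00
Referral share: 31% of $54,160.00 = $16,789.60; lead counsel retains $54,160.00 − $16,789.60 = $37,370.40.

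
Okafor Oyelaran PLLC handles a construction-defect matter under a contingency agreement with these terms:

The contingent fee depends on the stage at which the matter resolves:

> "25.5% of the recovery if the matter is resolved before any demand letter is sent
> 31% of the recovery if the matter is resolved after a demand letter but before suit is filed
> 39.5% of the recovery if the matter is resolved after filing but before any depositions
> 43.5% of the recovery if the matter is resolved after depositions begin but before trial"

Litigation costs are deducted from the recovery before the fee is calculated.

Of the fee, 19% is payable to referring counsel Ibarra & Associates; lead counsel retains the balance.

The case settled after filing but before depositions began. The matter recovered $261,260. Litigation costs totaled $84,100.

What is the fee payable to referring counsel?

$13,295.86

Fee base (net of costs): $261,260 − $84,100 = $177,160
The matter settled after filing but before depositions began, so the 39.5% rate applies.
$177,160 × 39.5% = $69,978.20
Referral share: 19% of $69,978.20 = $13,295.86; lead counsel retains $69,978.20 − $13,295.86 = $56,682.34.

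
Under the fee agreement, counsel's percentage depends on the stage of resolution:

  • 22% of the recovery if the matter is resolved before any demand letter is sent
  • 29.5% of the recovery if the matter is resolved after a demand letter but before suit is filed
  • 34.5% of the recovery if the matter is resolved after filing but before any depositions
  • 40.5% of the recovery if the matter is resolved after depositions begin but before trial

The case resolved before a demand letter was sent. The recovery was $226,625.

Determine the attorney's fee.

$49,857.50

The matter resolved before a demand letter was sent, so the 22% rate applies.
$226,625 × 22% = $49,857.50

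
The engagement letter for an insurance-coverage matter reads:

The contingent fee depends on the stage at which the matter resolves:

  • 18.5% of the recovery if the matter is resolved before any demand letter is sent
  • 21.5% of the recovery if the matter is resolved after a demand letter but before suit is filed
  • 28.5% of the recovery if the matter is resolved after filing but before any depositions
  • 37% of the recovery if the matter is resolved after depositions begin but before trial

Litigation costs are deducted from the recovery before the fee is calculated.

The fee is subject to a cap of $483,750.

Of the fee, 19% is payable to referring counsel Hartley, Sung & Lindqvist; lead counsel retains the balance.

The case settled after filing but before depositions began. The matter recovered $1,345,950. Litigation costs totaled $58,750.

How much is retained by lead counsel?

$297,150.12

Fee base (net of costs): $1,345,950 − $58,750 = $1,287,200
The matter settled after filing but before depositions began, so the 28.5% rate applies.
$1,287,200 × 28.5% = $366,852.00
$366,852.00 is under the $483,750 cap.
Referral share: 19% of $366,852.00 = $69,701.88; lead counsel retains $366,852.00 − $69,701.88 = $297,150.12.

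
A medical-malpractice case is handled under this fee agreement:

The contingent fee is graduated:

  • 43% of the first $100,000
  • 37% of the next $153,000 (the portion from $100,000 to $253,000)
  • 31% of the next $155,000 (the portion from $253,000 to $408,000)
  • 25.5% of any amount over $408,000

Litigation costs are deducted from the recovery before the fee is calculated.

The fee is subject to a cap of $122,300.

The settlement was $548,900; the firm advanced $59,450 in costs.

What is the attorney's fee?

$122,300.00

Fee base (net of costs): $548,900 − $59,450 = $489,450
First $100,000 at 43% = $43,000.00
Next $153,000 at 37% = $56,610.00
Next $155,000 at 31% = $48,050.00
Remaining $81,450 at 25.5% = $20,769.75
Fee: $43,000.00 + $56,610.00 + $48,050.00 + $20,769.75 = $168,429.75
$168,429.75 exceeds the $122,300 cap, so the fee is capped at $122,300.00.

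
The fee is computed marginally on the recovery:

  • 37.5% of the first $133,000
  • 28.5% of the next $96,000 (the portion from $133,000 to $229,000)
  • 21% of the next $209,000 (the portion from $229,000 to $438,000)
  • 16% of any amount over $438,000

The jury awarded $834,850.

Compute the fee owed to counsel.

$184,621.00

First $133,000 at 37.5% = $49,875.00
Next $96,000 at 28.5% = $27,360.00
Next $209,000 at 21% = $43,890.00
Remaining $396,850 at 16% = $63,496.00
Fee: $49,875.00 + $27,360.00 + $43,890.00 + $63,496.00 = $184,621.00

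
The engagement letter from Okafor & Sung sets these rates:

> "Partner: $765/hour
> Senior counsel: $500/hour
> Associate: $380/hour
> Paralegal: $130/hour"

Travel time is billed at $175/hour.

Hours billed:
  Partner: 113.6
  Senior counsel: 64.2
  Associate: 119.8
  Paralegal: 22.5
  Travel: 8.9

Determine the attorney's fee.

$169,010.50

Partner: 113.6 × $765 = $86,904.00
Senior counsel: 64.2 × $500 = $32,100.00
Associate: 119.8 × $380 = $45,524.00
Paralegal: 22.5 × $130 = $2,925.00
Subtotal: $86,904.00 + $32,100.00 + $45,524.00 + $2,925.00 = $167,453.00
Travel: 8.9 × $175 = $1,557.50
Total: $167,453.00 + $1,557.50 = $169,010.50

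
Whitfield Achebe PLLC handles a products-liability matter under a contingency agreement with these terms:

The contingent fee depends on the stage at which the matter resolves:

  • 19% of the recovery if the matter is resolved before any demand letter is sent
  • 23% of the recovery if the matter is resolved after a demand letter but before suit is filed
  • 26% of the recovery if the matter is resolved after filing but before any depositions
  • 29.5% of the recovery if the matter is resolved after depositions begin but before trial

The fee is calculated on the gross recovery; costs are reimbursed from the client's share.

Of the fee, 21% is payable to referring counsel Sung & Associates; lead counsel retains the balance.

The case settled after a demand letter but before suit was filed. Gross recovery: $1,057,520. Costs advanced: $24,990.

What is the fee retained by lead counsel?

Fee base is the gross recovery, $1,057,520; costs are reimbursed separately.
The matter settled after a demand letter but before suit was filed, so the 23% rate applies.
$1,057,520 × 23% = $243,229.60
Referral share: 21% of $243,229.60 = $51,078.22; lead counsel retains $243,229.60 − $51,078.22 = $192,151.38.

$192,151.38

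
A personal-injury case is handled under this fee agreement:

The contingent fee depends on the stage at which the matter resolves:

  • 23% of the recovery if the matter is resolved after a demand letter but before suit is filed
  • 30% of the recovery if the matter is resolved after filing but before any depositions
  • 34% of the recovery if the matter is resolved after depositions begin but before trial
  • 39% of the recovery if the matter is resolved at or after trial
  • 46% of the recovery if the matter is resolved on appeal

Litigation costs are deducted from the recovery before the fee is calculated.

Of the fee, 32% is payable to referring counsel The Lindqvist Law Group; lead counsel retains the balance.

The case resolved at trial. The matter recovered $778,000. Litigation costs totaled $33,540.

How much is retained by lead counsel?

Fee base (net of costs): $778,000 − $33,540 = $744,460
The matter resolved at trial, so the 39% rate applies.
$744,460 × 39% = $290,339.40
Referral share: 32% of $290,339.40 = $92,908.61; lead counsel retains $290,339.40 − $92,908.61 = $197,430.79.

$197,430.79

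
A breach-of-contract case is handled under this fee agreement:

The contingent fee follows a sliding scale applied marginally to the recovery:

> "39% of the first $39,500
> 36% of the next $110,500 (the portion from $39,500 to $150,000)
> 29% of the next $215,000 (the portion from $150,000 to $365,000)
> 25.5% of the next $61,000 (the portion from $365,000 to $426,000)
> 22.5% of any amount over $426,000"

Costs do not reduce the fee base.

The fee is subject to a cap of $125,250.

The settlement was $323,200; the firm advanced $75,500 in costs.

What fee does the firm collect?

$105,413.00

Fee base is the gross recovery, $323,200; costs are reimbursed separately.
First $39,500 at 39% = $15,405.00
Next $110,500 at 36% = $39,780.00
Remaining $173,200 at 29% = $50,228.00
Fee: $15,405.00 + $39,780.00 + $50,228.00 = $105,413.00
$105,413.00 is under the $125,250 cap.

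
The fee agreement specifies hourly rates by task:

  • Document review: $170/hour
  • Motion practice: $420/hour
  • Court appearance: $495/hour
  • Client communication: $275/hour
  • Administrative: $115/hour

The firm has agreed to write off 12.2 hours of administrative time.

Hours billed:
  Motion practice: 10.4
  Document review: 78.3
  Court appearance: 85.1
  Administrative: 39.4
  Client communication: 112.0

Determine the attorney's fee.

Document review: 78.3 × $170 = $13,311.00
Motion practice: 10.4 × $420 = $4,368.00
Court appearance: 85.1 × $495 = $42,124.50
Client communication: 112.0 × $275 = $30,800.00
Administrative: 39.4 × $115 = $4,531.00
Subtotal: $95,134.50
Write-off: 12.2 × $115 = $1,403.00
Total: $95,134.50 − $1,403.00 = $93,731.50

$93,731.50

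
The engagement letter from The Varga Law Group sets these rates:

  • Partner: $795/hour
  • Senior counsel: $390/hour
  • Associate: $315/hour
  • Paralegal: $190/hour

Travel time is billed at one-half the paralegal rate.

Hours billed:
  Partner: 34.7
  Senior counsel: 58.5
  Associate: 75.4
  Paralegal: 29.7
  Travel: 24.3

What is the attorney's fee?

Partner: 34.7 × $795 = $27,586.50
Senior counsel: 58.5 × $390 = $22,815.00
Associate: 75.4 × $315 = $23,751.00
Paralegal: 29.7 × $190 = $5,643.00
Subtotal: $27,586.50 + $22,815.00 + $23,751.00 + $5,643.00 = $79,795.50
Travel: 24.3 × ($190 ÷ 2) = 24.3 × $95.00 = $2,308.50
Total: $79,795.50 + $2,308.50 = $82,104.00

$82,104.00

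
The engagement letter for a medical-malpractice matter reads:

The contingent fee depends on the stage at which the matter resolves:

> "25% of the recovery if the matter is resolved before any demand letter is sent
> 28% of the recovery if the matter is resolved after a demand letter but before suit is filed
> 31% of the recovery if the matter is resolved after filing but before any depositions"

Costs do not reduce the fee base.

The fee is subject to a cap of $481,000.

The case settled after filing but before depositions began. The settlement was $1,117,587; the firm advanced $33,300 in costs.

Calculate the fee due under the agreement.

$346,451.97

Fee base is the gross recovery, $1,117,587; costs are reimbursed separately.
The matter settled after filing but before depositions began, so the 31% rate applies.
$1,117,587 × 31% = $346,451.97
$346,451.97 is under the $481,000 cap.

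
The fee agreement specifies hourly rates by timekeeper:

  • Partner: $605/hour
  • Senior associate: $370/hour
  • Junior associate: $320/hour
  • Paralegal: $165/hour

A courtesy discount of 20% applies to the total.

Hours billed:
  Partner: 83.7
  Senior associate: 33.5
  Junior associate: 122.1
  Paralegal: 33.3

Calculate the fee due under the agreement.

Partner: 83.7 × $605 = $50,638.50
Senior associate: 33.5 × $370 = $12,395.00
Junior associate: 122.1 × $320 = $39,072.00
Paralegal: 33.3 × $165 = $5,494.50
Subtotal: $107,600.00
Less 20% discount: −$21,520.00
Total: $107,600.00 − $21,520.00 = $86,080.00

$86,080.00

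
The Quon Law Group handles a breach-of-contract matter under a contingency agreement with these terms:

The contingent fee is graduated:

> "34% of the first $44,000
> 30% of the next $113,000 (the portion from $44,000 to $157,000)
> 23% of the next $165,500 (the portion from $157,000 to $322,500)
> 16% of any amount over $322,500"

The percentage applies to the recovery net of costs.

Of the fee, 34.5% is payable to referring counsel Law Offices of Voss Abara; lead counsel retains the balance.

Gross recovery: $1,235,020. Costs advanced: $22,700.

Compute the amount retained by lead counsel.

Fee base (net of costs): $1,235,020 − $22,700 = $1,212,320
First $44,000 at 34% = $14,960.00
Next $113,000 at 30% = $33,900.00
Next $165,500 at 23% = $38,065.00
Remaining $889,820 at 16% = $142,371.20
Fee: $14,960.00 + $33,900.00 + $38,065.00 + $142,371.20 = $229,296.20
Referral share: 34.5% of $229,296.20 = $79,107.19; lead counsel retains $229,296.20 − $79,107.19 = $150,189.01.

$150,189.01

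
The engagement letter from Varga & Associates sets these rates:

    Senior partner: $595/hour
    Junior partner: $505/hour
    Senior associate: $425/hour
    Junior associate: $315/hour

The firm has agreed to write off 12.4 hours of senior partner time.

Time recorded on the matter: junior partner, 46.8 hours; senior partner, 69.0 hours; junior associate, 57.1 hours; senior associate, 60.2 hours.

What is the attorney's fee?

$100,882.50

Senior partner: 69.0 × $595 = $41,055.00
Junior partner: 46.8 × $505 = $23,634.00
Senior associate: 60.2 × $425 = $25,585.00
Junior associate: 57.1 × $315 = $17,986.50
Subtotal: $108,260.50
Write-off: 12.4 × $595 = $7,378.00
Total: $108,260.50 − $7,378.00 = $100,882.50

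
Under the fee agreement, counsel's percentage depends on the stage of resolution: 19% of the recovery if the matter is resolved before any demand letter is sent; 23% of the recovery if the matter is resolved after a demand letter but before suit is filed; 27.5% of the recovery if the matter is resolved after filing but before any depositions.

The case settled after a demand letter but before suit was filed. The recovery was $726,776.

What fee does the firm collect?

$167,158.48

The matter settled after a demand letter but before suit was filed, so the 23% rate applies.
$726,776 × 23% = $167,158.48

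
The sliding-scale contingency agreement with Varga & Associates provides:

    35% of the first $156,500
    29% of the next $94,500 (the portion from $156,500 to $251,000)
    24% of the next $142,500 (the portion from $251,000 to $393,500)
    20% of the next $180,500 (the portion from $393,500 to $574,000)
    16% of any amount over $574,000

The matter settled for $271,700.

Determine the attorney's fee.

$87,148.00

First $156,500 at 35% = $54,775.00
Next $94,500 at 29% = $27,405.00
Remaining $20,700 at 24% = $4,968.00
Fee: $54,775.00 + $27,405.00 + $4,968.00 = $87,148.00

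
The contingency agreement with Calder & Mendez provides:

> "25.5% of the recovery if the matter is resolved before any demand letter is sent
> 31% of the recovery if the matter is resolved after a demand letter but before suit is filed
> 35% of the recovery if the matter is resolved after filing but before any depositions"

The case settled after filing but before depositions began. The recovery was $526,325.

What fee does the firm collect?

$184,213.75

The matter settled after filing but before depositions began, so the 35% rate applies.
$526,325 × 35% = $184,213.75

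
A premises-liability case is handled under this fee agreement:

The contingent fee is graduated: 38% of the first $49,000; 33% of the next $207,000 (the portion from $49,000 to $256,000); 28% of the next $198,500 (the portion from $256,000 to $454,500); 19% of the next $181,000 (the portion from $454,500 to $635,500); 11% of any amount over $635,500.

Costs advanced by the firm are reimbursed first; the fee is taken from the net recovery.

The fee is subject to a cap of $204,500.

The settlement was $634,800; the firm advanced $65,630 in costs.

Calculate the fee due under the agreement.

Fee base (net of costs): $634,800 − $65,630 = $569,170
First $49,000 at 38% = $18,620.00
Next $207,000 at 33% = $68,310.00
Next $198,500 at 28% = $55,580.00
Remaining $114,670 at 19% = $21,787.30
Fee: $18,620.00 + $68,310.00 + $55,580.00 + $21,787.30 = $164,297.30
$164,297.30 is under the $204,500 cap.

$164,297.30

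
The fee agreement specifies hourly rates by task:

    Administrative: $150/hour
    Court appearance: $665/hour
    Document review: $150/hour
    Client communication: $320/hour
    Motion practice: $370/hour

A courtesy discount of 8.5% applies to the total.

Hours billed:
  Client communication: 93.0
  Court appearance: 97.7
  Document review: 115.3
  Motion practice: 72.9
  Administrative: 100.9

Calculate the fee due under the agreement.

$141,032.15

Administrative: 100.9 × $150 = $15,135.00
Court appearance: 97.7 × $665 = $64,970.50
Document review: 115.3 × $150 = $17,295.00
Client communication: 93.0 × $320 = $29,760.00
Motion practice: 72.9 × $370 = $26,973.00
Subtotal: $154,133.50
Less 8.5% discount: −$13,101.35
Total: $154,133.50 − $13,101.35 = $141,032.15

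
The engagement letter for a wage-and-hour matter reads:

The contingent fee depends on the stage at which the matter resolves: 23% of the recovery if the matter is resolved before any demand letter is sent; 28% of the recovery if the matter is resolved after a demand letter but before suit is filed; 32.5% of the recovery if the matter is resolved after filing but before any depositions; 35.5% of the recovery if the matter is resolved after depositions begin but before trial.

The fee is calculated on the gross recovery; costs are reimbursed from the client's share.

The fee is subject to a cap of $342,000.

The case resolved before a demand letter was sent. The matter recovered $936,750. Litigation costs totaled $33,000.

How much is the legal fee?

Fee base is the gross recovery, $936,750; costs are reimbursed separately.
The matter resolved before a demand letter was sent, so the 23% rate applies.
$936,750 × 23% = $215,452.50
$215,452.50 is under the $342,000 cap.

$215,452.50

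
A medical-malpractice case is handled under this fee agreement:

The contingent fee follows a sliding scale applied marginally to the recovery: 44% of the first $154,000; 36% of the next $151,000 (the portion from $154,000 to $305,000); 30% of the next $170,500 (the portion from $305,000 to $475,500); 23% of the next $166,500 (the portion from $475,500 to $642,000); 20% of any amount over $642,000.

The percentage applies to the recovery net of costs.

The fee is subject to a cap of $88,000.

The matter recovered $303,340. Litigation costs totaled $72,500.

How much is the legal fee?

$88,000.00

Fee base (net of costs): $303,340 − $72,500 = $230,840
First $154,000 at 44% = $67,760.00
Remaining $76,840 at 36% = $27,662.40
Fee: $67,760.00 + $27,662.40 = $95,422.40
$95,422.40 exceeds the $88,000 cap, so the fee is capped at $88,000.00.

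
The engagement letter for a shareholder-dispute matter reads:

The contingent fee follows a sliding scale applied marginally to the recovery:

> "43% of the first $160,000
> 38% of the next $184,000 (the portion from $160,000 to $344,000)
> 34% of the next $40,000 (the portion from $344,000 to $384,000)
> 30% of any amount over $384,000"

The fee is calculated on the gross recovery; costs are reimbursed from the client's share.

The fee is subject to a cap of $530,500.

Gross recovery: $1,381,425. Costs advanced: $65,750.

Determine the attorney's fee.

Fee base is the gross recovery, $1,381,425; costs are reimbursed separately.
First $160,000 at 43% = $68,800.00
Next $184,000 at 38% = $69,920.00
Next $40,000 at 34% = $13,600.00
Remaining $997,425 at 30% = $299,227.50
Fee: $68,800.00 + $69,920.00 + $13,600.00 + $299,227.50 = $451,547.50
$451,547.50 is under the $530,500 cap.

$451,547.50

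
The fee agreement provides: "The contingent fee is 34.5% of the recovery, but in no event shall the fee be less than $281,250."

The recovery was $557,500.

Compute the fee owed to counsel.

34.5% of $557,500 = $192,337.50
That is below the $281,250 minimum, so the minimum applies.

$281,250.00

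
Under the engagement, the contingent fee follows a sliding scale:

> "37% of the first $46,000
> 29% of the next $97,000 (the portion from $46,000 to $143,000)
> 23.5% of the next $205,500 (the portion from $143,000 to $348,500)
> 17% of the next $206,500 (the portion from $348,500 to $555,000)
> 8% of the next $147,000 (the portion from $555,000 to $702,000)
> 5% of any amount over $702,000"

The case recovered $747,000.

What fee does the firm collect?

$142,557.50

First $46,000 at 37% = $17,020.00
Next $97,000 at 29% = $28,130.00
Next $205,500 at 23.5% = $48,292.50
Next $206,500 at 17% = $35,105.00
Next $147,000 at 8% = $11,760.00
Remaining $45,000 at 5% = $2,250.00
Fee: $17,020.00 + $28,130.00 + $48,292.50 + $35,105.00 + $11,760.00 + $2,250.00 = $142,557.50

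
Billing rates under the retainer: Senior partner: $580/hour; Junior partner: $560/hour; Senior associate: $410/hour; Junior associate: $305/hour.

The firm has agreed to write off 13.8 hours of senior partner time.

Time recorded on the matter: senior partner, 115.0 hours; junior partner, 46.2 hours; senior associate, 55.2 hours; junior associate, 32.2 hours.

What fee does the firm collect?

Senior partner: 115.0 × $580 = $66,700.00
Junior partner: 46.2 × $560 = $25,872.00
Senior associate: 55.2 × $410 = $22,632.00
Junior associate: 32.2 × $305 = $9,821.00
Subtotal: $125,025.00
Write-off: 13.8 × $580 = $8,004.00
Total: $125,025.00 − $8,004.00 = $117,021.00

$117,021.00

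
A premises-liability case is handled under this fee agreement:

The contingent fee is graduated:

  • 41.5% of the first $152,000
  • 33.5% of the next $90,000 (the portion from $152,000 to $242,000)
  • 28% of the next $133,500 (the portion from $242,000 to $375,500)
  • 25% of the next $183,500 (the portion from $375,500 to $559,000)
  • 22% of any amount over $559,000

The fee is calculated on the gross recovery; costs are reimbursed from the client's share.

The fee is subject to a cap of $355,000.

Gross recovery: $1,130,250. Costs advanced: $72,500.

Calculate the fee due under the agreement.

Fee base is the gross recovery, $1,130,250; costs are reimbursed separately.
First $152,000 at 41.5% = $63,080.00
Next $90,000 at 33.5% = $30,150.00
Next $133,500 at 28% = $37,380.00
Next $183,500 at 25% = $45,875.00
Remaining $571,250 at 22% = $125,675.00
Fee: $63,080.00 + $30,150.00 + $37,380.00 + $45,875.00 + $125,675.00 = $302,160.00
$302,160.00 is under the $355,000 cap.

$302,160.00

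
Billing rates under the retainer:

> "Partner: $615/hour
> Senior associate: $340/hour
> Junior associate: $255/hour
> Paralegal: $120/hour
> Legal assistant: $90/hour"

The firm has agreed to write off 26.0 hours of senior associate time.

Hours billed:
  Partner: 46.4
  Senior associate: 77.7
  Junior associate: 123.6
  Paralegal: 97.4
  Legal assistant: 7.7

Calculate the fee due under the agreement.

Partner: 46.4 × $615 = $28,536.00
Senior associate: 77.7 × $340 = $26,418.00
Junior associate: 123.6 × $255 = $31,518.00
Paralegal: 97.4 × $120 = $11,688.00
Legal assistant: 7.7 × $90 = $693.00
Subtotal: $98,853.00
Write-off: 26.0 × $340 = $8,840.00
Total: $98,853.00 − $8,840.00 = $90,013.00

$90,013.00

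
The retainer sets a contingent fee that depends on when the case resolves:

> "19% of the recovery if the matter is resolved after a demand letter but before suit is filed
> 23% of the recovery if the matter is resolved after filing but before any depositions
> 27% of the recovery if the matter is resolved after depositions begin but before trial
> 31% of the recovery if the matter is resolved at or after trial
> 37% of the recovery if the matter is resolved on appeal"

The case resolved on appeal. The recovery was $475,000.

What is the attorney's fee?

The matter resolved on appeal, so the 37% rate applies.
$475,000 × 37% = $175,750.00

$175,750.00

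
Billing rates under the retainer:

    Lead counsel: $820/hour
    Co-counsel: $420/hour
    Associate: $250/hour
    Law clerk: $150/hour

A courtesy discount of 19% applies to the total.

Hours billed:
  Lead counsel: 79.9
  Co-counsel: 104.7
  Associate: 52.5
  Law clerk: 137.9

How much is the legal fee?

Lead counsel: 79.9 × $820 = $65,518.00
Co-counsel: 104.7 × $420 = $43,974.00
Associate: 52.5 × $250 = $13,125.00
Law clerk: 137.9 × $150 = $20,685.00
Subtotal: $143,302.00
Less 19% discount: −$27,227.38
Total: $143,302.00 − $27,227.38 = $116,074.62

$116,074.62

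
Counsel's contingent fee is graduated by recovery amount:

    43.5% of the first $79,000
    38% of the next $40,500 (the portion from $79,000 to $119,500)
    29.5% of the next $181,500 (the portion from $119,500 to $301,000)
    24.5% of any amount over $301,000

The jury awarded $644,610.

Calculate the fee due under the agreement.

First $79,000 at 43.5% = $34,365.00
Next $40,500 at 38% = $15,390.00
Next $181,500 at 29.5% = $53,542.50
Remaining $343,610 at 24.5% = $84,184.45
Fee: $34,365.00 + $15,390.00 + $53,542.50 + $84,184.45 = $187,481.95

$187,481.95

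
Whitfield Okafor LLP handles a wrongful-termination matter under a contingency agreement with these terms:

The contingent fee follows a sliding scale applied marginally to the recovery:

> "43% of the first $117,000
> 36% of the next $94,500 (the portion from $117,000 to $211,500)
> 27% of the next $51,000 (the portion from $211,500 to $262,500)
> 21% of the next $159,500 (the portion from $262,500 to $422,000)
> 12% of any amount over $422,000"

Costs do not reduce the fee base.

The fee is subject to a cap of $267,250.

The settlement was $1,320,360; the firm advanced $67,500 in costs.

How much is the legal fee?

$239,398.20

Fee base is the gross recovery, $1,320,360; costs are reimbursed separately.
First $117,000 at 43% = $50,310.00
Next $94,500 at 36% = $34,020.00
Next $51,000 at 27% = $13,770.00
Next $159,500 at 21% = $33,495.00
Remaining $898,360 at 12% = $107,803.20
Fee: $50,310.00 + $34,020.00 + $13,770.00 + $33,495.00 + $107,803.20 = $239,398.20
$239,398.20 is under the $267,250 cap.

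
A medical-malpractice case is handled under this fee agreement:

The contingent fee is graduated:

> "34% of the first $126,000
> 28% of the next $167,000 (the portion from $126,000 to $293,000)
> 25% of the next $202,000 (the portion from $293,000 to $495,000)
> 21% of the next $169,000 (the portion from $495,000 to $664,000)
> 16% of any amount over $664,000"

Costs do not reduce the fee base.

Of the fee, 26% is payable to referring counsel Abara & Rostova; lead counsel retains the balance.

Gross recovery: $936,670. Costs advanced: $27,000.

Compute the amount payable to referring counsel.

$56,996.47

Fee base is the gross recovery, $936,670; costs are reimbursed separately.
First $126,000 at 34% = $42,840.00
Next $167,000 at 28% = $46,760.00
Next $202,000 at 25% = $50,500.00
Next $169,000 at 21% = $35,490.00
Remaining $272,670 at 16% = $43,627.20
Fee: $42,840.00 + $46,760.00 + $50,500.00 + $35,490.00 + $43,627.20 = $219,217.20
Referral share: 26% of $219,217.20 = $56,996.47; lead counsel retains $219,217.20 − $56,996.47 = $162,220.73.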